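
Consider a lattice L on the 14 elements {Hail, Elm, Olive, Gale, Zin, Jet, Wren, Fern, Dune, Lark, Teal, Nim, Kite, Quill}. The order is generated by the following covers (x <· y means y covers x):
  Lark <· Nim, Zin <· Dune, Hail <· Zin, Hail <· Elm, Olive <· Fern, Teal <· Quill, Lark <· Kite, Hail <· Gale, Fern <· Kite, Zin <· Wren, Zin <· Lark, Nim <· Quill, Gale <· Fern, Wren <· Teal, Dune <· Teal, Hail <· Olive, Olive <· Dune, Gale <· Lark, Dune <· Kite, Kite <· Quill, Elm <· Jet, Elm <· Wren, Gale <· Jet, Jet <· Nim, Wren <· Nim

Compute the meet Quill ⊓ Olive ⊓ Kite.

Olive

Common lower bounds of {Quill, Olive, Kite}: Hail, Olive.
The greatest among these is Olive.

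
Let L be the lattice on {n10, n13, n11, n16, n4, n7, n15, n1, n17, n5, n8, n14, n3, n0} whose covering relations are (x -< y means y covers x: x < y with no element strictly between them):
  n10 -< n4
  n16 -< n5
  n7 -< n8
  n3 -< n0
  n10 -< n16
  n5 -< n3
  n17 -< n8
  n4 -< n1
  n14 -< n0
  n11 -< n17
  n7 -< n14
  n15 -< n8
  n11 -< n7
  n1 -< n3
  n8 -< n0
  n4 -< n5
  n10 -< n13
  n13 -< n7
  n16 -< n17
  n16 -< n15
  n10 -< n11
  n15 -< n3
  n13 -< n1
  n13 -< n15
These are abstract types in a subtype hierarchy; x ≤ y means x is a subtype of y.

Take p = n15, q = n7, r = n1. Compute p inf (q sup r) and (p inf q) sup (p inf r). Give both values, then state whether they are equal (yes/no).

q sup r = n0, so p inf (q sup r) = n15 inf n0 = n15.
p inf q = n13 and p inf r = n13, so (p inf q) sup (p inf r) = n13 sup n13 = n13.
Equal: no.

n15; n13; no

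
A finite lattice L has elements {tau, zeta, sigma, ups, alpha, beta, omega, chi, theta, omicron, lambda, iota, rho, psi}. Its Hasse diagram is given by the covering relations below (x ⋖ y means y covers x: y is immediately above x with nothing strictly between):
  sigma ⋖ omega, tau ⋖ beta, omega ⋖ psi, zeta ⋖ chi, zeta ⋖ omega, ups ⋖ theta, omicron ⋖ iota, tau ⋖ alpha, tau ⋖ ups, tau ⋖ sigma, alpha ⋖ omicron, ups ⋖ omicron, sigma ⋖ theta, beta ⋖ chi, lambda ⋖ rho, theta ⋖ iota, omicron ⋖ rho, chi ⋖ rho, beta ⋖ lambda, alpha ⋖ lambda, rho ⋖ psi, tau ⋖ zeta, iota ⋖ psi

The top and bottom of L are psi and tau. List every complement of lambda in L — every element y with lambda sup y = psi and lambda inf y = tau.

omega, sigma, theta

Need y with lambda ∨ y = psi and lambda ∧ y = tau.
Checking each element gives: omega, sigma, theta.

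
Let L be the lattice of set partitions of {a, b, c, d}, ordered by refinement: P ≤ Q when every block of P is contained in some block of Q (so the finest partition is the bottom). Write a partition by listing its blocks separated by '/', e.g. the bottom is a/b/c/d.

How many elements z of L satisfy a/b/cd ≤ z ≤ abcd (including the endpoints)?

The interval [a/b/cd, abcd] = {a/b/cd, a/bcd, ab/cd, abcd, acd/b}, which has 5 elements.

5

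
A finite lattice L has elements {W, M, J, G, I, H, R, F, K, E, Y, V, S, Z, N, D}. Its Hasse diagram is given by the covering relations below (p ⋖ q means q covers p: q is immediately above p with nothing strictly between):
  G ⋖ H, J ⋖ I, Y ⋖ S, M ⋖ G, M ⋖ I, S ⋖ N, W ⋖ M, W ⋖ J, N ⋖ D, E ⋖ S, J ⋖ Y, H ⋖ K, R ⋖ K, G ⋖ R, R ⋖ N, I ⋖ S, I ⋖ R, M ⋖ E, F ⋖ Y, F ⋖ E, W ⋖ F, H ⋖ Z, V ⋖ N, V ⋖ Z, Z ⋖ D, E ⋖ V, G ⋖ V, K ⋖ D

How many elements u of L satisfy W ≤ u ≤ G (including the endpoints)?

The interval [W, G] = {G, M, W}, which has 3 elements.

3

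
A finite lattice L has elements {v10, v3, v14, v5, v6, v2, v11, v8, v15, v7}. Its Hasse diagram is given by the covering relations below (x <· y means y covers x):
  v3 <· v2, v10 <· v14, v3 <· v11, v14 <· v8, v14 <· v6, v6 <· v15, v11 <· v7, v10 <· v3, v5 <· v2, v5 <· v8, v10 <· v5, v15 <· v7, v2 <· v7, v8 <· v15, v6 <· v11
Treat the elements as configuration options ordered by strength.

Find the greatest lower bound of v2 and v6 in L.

v10

Common lower bounds of {v2, v6}: v10.
The greatest among these is v10.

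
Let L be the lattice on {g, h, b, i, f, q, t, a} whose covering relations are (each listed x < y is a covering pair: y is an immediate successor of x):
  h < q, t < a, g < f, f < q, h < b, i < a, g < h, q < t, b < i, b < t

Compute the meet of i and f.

g

Common lower bounds of {i, f}: g.
The greatest among these is g.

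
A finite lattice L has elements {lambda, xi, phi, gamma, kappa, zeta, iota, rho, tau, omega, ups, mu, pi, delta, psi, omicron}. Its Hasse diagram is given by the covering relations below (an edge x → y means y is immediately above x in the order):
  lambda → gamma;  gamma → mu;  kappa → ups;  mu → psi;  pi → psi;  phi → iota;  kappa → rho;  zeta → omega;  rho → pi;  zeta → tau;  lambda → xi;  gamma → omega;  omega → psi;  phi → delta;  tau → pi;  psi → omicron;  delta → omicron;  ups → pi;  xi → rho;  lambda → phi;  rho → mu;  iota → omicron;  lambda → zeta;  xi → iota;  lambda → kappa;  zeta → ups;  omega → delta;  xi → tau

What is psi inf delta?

Common lower bounds of {psi, delta}: gamma, lambda, omega, zeta.
The greatest among these is omega.

omega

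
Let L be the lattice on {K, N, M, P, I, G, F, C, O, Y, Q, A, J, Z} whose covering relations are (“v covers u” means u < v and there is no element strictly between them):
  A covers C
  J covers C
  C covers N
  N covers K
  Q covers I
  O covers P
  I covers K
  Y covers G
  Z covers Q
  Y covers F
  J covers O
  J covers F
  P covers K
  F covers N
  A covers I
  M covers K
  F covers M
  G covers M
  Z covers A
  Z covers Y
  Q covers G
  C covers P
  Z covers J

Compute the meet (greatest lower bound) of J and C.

Common lower bounds of {J, C}: C, K, N, P.
The greatest among these is C.

C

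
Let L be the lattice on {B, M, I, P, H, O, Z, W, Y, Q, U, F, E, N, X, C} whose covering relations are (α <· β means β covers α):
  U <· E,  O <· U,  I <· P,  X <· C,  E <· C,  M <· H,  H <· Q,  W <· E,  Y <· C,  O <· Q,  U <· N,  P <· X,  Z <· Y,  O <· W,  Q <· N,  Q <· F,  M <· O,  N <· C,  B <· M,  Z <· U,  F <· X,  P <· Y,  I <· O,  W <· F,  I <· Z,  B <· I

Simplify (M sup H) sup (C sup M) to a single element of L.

C

M ∨ H = H
C ∨ M = C
H ∨ C = C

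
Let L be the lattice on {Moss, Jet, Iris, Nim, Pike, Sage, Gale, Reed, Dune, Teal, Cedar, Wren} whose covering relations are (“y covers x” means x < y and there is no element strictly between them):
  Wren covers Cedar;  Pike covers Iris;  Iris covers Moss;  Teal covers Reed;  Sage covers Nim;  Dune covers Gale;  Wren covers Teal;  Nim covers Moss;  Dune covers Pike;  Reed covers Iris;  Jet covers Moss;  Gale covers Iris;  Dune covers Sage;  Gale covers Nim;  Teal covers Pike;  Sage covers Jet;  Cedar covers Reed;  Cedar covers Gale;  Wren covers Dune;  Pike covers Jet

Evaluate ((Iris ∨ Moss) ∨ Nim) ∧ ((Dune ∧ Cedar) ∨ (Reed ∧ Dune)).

Gale

Iris ∨ Moss = Iris
Iris ∨ Nim = Gale
Dune ∧ Cedar = Gale
Reed ∧ Dune = Iris
Gale ∨ Iris = Gale
Gale ∧ Gale = Gale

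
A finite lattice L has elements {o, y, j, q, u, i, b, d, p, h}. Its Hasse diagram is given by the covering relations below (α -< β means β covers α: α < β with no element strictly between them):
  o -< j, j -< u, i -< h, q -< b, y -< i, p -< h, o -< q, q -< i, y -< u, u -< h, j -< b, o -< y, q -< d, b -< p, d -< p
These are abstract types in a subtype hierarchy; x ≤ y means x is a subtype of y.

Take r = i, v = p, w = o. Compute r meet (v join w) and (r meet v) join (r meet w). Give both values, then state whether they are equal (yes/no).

q; q; yes

v join w = p, so r meet (v join w) = i meet p = q.
r meet v = q and r meet w = o, so (r meet v) join (r meet w) = q join o = q.
Equal: yes.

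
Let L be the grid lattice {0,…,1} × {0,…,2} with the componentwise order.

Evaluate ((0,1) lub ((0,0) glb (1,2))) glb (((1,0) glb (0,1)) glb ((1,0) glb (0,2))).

(0,0) ∧ (1,2) = (0,0)
(0,1) ∨ (0,0) = (0,1)
(1,0) ∧ (0,1) = (0,0)
(1,0) ∧ (0,2) = (0,0)
(0,0) ∧ (0,0) = (0,0)
(0,1) ∧ (0,0) = (0,0)

(0,0)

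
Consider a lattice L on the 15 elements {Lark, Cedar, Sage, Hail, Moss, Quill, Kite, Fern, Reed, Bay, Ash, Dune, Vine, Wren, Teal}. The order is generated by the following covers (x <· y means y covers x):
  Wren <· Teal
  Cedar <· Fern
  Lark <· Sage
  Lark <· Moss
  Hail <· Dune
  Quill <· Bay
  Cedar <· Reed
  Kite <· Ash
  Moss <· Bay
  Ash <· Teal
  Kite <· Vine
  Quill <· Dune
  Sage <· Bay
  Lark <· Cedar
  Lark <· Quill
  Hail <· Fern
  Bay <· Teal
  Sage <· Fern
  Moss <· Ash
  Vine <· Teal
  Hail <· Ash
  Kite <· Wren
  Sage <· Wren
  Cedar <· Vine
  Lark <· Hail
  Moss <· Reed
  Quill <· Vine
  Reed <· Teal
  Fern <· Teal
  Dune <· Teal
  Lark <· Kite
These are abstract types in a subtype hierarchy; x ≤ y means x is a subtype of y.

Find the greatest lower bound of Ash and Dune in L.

Common lower bounds of {Ash, Dune}: Hail, Lark.
The greatest among these is Hail.

Hail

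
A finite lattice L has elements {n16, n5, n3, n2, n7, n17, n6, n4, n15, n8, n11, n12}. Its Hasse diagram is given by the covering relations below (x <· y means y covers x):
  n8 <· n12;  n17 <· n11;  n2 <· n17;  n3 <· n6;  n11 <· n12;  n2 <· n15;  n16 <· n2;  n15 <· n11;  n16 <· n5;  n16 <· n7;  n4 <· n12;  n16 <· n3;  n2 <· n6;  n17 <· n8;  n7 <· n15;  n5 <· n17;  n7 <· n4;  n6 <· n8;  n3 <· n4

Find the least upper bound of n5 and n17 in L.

Common upper bounds of {n5, n17}: n11, n12, n17, n8.
The least among these is n17.

n17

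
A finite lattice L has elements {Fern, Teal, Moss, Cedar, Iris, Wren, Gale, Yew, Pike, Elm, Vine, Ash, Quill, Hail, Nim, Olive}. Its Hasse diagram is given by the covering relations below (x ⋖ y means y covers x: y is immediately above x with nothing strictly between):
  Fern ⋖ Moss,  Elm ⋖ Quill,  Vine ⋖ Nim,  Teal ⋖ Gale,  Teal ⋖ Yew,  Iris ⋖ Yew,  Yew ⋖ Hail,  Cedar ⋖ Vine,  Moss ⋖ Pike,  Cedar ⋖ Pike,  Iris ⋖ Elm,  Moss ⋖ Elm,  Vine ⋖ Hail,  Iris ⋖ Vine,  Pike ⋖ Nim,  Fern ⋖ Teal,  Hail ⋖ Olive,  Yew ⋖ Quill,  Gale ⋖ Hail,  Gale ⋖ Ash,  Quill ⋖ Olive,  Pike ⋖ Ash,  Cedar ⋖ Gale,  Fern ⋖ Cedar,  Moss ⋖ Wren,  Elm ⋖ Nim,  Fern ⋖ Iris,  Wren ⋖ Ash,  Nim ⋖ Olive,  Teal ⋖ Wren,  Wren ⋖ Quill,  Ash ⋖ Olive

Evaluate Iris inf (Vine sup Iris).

Vine ∨ Iris = Vine
Iris ∧ Vine = Iris

Iris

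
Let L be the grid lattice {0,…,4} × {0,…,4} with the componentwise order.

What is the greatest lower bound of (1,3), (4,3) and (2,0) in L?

(1,0)

In a product of chains, the meet is componentwise min, giving (1,0).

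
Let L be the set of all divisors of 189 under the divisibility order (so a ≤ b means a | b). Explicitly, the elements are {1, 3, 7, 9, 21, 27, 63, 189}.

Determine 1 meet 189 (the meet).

In the divisibility order, the meet is the greatest common divisor: gcd(1, 189) = 1.

1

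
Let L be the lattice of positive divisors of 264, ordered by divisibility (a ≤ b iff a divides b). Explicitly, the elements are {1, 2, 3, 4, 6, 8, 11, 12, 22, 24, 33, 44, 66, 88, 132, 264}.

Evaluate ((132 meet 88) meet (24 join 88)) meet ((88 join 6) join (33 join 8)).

132 ∧ 88 = 44
24 ∨ 88 = 264
44 ∧ 264 = 44
88 ∨ 6 = 264
33 ∨ 8 = 264
264 ∨ 264 = 264
44 ∧ 264 = 44

44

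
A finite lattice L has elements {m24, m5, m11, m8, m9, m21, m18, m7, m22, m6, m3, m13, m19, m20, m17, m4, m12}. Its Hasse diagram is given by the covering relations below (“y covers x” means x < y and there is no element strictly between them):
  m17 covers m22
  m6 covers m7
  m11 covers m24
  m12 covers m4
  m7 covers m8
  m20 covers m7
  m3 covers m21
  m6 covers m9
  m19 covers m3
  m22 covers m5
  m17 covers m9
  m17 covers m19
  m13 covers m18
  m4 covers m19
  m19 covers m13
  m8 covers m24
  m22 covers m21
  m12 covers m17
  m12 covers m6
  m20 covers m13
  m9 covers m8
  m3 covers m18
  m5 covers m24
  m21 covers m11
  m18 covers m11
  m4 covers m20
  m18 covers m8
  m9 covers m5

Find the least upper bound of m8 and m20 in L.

Common upper bounds of {m8, m20}: m12, m20, m4.
The least among these is m20.

m20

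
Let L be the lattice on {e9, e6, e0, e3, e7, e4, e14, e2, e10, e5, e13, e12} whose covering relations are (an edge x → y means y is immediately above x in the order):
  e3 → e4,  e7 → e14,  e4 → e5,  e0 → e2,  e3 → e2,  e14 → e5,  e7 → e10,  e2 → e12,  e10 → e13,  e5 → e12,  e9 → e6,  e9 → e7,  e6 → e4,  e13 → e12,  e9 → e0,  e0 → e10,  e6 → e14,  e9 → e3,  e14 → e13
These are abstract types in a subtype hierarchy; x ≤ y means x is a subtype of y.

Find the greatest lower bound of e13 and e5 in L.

Common lower bounds of {e13, e5}: e14, e6, e7, e9.
The greatest among these is e14.

e14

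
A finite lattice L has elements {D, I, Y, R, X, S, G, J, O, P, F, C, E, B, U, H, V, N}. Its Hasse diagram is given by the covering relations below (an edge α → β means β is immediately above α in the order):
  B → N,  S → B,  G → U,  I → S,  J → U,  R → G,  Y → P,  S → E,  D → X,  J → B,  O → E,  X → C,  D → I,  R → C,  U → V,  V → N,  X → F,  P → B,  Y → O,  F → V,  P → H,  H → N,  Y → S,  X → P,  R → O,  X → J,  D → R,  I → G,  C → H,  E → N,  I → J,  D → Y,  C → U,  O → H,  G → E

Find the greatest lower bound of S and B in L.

S

Common lower bounds of {S, B}: D, I, S, Y.
The greatest among these is S.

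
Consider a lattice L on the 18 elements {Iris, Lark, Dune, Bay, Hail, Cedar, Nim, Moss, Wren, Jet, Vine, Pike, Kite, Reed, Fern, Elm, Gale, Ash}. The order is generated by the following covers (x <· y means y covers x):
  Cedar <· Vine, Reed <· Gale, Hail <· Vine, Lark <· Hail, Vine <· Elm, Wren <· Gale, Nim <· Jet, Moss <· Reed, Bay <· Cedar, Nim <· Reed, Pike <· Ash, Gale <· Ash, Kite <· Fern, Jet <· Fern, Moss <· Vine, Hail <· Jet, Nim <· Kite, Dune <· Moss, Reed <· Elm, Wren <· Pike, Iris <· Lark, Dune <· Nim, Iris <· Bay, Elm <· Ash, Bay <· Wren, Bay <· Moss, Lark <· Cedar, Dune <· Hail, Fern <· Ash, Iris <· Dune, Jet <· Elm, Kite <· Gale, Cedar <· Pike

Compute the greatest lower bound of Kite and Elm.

Common lower bounds of {Kite, Elm}: Dune, Iris, Nim.
The greatest among these is Nim.

Nim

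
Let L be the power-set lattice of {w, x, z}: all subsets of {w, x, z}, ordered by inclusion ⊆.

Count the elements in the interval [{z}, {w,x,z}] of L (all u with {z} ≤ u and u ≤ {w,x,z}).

The interval [{z}, {w,x,z}] = {{w,x,z}, {w,z}, {x,z}, {z}}, which has 4 elements.

4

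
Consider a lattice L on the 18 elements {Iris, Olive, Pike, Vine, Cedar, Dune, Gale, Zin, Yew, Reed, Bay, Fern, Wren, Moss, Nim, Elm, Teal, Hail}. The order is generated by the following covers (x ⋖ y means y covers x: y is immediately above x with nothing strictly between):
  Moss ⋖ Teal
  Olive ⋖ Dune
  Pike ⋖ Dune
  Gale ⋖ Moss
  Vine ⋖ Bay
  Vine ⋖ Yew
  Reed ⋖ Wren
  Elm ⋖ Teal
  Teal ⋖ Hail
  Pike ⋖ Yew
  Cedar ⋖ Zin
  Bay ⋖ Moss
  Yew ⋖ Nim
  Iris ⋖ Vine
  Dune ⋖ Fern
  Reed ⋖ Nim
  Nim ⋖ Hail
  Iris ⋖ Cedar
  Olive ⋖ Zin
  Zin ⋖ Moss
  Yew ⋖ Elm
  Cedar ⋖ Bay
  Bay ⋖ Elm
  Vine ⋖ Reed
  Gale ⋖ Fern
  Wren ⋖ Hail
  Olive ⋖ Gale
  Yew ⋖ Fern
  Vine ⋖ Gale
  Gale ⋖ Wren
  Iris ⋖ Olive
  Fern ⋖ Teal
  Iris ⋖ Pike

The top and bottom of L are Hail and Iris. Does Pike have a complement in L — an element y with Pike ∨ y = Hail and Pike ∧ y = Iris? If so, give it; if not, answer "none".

Wren

Need y with Pike ∨ y = Hail and Pike ∧ y = Iris.
Checking each element gives: Wren.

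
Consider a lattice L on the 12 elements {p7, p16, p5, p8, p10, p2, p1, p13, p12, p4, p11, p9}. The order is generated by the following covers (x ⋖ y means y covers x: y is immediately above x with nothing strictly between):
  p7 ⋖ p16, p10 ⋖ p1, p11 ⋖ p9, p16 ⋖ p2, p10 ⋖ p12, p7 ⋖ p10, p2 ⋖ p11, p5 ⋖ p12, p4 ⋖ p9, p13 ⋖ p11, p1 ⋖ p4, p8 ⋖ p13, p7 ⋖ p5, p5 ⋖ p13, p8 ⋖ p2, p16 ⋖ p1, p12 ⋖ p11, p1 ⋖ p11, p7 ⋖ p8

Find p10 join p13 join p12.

p11

Common upper bounds of {p10, p13, p12}: p11, p9.
The least among these is p11.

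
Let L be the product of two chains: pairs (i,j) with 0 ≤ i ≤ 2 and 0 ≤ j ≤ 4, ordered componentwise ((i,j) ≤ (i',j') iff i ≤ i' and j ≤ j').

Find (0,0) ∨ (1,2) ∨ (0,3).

In a product of chains, the join is componentwise max, giving (1,3).

(1,3)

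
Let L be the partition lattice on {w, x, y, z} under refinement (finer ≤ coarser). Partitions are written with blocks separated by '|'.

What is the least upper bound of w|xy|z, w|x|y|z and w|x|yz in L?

The join of w|xy|z, w|x|y|z, w|x|yz merges any blocks that overlap across the partitions, giving w|xyz.

w|xyz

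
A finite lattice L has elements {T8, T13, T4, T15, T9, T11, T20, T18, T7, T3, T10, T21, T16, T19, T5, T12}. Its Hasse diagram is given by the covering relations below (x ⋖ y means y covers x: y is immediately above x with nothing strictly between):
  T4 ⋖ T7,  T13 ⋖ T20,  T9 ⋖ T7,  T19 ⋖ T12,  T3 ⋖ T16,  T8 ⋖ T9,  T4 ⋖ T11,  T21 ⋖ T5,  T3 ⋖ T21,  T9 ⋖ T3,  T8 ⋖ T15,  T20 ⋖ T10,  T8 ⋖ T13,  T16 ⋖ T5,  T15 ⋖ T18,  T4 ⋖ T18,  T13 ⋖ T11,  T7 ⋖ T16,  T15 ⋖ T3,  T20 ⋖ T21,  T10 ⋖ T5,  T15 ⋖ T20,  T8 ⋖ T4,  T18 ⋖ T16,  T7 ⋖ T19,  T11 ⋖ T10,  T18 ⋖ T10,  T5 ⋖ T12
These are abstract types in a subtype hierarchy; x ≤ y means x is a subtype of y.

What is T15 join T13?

T20

Common upper bounds of {T15, T13}: T10, T12, T20, T21, T5.
The least among these is T20.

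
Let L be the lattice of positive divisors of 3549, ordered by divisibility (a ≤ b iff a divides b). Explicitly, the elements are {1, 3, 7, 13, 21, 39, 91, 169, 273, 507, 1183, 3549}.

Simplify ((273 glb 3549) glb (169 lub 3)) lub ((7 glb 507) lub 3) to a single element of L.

39

273 ∧ 3549 = 273
169 ∨ 3 = 507
273 ∧ 507 = 39
7 ∧ 507 = 1
1 ∨ 3 = 3
39 ∨ 3 = 39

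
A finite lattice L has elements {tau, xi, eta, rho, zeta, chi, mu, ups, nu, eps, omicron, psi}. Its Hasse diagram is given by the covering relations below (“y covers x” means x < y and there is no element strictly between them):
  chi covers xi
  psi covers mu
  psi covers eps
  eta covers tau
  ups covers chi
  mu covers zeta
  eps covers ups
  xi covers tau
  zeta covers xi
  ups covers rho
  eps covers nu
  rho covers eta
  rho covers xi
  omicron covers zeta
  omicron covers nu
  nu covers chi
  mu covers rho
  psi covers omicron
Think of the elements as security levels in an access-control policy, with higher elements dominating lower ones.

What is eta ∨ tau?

Common upper bounds of {eta, tau}: eps, eta, mu, psi, rho, ups.
The least among these is eta.

eta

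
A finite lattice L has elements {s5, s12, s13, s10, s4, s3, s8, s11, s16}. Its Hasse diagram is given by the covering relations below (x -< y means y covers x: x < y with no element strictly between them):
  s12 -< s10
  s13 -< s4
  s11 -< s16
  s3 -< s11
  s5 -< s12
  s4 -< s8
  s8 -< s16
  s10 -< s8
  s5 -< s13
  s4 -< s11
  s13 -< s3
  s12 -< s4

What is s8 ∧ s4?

s4

Common lower bounds of {s8, s4}: s12, s13, s4, s5.
The greatest among these is s4.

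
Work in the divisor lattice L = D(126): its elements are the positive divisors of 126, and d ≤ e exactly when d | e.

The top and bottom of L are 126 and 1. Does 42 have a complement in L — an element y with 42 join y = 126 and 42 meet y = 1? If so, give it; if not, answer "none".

For every candidate y, either 42 ∨ y ≠ 126 or 42 ∧ y ≠ 1; no complement exists.

none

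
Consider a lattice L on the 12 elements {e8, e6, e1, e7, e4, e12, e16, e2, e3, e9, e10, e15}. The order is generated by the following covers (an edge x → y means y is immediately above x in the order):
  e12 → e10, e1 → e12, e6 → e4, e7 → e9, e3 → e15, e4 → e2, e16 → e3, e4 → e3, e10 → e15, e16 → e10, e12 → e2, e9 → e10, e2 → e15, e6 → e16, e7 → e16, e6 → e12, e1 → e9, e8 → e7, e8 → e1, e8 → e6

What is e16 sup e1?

e10

Common upper bounds of {e16, e1}: e10, e15.
The least among these is e10.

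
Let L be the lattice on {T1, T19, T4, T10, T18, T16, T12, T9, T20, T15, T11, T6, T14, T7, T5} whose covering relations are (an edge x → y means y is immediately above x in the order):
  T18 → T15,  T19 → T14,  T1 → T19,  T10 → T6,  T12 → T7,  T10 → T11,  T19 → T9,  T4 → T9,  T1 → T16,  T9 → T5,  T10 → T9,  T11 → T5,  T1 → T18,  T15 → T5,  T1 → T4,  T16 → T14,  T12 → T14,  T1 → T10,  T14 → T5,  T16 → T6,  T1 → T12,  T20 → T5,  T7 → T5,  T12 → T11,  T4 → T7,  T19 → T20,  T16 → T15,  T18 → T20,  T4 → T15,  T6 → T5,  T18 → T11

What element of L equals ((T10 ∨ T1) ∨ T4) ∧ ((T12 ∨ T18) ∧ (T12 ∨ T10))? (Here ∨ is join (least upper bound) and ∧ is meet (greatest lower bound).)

T10

T10 ∨ T1 = T10
T10 ∨ T4 = T9
T12 ∨ T18 = T11
T12 ∨ T10 = T11
T11 ∧ T11 = T11
T9 ∧ T11 = T10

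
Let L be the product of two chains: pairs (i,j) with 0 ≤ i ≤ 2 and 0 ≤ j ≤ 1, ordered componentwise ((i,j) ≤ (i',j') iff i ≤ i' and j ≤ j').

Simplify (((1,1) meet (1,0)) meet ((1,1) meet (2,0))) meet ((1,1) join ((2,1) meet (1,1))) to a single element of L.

(1,0)

(1,1) ∧ (1,0) = (1,0)
(1,1) ∧ (2,0) = (1,0)
(1,0) ∧ (1,0) = (1,0)
(2,1) ∧ (1,1) = (1,1)
(1,1) ∨ (1,1) = (1,1)
(1,0) ∧ (1,1) = (1,0)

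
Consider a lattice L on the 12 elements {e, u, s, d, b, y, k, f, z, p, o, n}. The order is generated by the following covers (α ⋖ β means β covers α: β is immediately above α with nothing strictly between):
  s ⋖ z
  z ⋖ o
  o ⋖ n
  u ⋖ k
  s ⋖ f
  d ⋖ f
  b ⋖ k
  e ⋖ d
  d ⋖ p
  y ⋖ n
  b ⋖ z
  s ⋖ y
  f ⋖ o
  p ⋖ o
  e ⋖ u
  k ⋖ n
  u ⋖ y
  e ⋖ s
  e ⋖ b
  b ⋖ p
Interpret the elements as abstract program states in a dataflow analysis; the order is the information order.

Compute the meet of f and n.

f

Common lower bounds of {f, n}: d, e, f, s.
The greatest among these is f.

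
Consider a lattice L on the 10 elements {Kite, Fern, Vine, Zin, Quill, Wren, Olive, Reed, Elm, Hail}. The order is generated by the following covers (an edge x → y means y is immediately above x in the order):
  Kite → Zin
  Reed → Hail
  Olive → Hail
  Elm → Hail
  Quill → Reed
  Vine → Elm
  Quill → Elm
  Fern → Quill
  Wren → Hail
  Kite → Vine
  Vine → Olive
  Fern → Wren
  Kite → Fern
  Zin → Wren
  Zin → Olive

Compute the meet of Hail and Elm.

Elm

Common lower bounds of {Hail, Elm}: Elm, Fern, Kite, Quill, Vine.
The greatest among these is Elm.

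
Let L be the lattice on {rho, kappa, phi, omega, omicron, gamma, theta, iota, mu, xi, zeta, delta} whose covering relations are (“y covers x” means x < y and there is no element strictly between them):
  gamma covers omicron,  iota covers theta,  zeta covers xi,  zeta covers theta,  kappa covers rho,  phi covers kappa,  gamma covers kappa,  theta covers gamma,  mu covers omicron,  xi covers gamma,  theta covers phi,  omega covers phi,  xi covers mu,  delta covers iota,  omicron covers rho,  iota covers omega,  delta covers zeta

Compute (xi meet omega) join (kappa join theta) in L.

xi ∧ omega = kappa
kappa ∨ theta = theta
kappa ∨ theta = theta

theta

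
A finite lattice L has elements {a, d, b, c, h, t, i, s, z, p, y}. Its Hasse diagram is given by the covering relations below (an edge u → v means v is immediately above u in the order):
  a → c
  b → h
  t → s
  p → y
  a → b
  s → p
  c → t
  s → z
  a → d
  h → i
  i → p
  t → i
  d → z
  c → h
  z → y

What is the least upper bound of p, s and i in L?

Common upper bounds of {p, s, i}: p, y.
The least among these is p.

p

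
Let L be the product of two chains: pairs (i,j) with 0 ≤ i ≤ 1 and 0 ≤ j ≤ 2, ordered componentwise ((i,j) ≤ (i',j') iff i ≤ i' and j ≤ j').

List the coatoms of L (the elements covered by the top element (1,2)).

(0,2), (1,1)

The coatoms are exactly the elements covered by (1,2): (0,2), (1,1).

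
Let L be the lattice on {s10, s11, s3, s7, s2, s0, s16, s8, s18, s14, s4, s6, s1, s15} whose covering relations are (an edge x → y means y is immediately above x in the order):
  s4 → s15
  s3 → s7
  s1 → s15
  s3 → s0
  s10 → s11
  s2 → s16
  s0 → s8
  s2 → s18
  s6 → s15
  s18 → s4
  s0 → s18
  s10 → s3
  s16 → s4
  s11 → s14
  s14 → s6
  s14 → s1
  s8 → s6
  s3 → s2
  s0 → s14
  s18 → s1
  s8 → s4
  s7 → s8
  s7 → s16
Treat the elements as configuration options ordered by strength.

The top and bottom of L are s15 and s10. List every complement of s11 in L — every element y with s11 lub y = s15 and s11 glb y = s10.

s16, s4

Need y with s11 ∨ y = s15 and s11 ∧ y = s10.
Checking each element gives: s16, s4.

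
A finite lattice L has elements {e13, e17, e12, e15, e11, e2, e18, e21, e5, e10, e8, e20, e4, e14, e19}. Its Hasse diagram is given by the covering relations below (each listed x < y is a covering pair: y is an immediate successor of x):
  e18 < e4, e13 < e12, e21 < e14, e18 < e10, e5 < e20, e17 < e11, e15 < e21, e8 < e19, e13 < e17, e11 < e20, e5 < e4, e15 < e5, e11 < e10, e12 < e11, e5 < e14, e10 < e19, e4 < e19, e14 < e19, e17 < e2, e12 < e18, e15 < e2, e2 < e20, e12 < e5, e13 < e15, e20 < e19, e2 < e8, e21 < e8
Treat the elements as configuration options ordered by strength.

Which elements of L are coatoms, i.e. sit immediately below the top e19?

e10, e14, e20, e4, e8

The coatoms are exactly the elements covered by e19: e10, e14, e20, e4, e8.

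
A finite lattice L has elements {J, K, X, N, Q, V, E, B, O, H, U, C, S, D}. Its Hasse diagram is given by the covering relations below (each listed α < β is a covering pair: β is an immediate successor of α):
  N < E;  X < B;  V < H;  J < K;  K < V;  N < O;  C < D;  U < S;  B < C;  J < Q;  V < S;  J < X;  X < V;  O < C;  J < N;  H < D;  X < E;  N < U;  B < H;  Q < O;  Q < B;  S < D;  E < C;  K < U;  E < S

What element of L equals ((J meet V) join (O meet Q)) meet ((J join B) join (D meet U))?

Q

J ∧ V = J
O ∧ Q = Q
J ∨ Q = Q
J ∨ B = B
D ∧ U = U
B ∨ U = D
Q ∧ D = Q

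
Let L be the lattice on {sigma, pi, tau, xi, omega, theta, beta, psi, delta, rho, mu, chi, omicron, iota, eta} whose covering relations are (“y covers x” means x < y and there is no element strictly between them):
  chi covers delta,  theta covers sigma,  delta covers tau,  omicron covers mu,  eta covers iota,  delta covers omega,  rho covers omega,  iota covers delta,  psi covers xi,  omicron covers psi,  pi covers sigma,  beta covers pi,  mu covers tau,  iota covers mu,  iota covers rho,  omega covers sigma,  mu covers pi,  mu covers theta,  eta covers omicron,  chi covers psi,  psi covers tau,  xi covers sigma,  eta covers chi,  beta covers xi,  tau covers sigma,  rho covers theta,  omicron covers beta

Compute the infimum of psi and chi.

Common lower bounds of {psi, chi}: psi, sigma, tau, xi.
The greatest among these is psi.

psi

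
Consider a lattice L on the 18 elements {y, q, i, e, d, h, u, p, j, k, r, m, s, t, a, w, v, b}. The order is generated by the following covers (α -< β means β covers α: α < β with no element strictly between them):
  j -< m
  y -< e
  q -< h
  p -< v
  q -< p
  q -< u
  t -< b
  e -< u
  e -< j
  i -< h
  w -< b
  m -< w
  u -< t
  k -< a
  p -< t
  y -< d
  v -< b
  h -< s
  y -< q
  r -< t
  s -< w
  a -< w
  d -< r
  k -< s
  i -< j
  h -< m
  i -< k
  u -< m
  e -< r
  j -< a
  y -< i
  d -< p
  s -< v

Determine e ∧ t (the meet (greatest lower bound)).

Common lower bounds of {e, t}: e, y.
The greatest among these is e.

e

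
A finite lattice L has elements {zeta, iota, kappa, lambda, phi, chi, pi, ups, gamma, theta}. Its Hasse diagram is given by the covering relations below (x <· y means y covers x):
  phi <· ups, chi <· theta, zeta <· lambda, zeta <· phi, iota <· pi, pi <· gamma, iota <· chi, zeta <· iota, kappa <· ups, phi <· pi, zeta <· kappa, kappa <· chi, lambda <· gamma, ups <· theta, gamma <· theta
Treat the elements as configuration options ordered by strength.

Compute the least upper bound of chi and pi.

theta

Common upper bounds of {chi, pi}: theta.
The least among these is theta.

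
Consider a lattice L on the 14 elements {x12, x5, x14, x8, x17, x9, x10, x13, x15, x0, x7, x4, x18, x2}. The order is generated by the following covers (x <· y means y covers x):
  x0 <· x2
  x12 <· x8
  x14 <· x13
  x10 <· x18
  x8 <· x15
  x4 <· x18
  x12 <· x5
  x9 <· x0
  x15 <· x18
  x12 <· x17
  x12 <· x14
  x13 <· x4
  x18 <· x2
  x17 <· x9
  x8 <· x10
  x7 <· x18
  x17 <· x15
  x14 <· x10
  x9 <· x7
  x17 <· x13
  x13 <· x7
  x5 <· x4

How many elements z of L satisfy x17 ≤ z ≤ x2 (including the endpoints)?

9

The interval [x17, x2] = {x0, x13, x15, x17, x18, x2, x4, x7, x9}, which has 9 elements.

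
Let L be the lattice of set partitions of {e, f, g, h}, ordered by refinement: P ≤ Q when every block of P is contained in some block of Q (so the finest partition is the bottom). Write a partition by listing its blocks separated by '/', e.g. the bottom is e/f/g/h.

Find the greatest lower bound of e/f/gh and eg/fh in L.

e/f/g/h

Common lower bounds of {e/f/gh, eg/fh}: e/f/g/h.
The greatest among these is e/f/g/h.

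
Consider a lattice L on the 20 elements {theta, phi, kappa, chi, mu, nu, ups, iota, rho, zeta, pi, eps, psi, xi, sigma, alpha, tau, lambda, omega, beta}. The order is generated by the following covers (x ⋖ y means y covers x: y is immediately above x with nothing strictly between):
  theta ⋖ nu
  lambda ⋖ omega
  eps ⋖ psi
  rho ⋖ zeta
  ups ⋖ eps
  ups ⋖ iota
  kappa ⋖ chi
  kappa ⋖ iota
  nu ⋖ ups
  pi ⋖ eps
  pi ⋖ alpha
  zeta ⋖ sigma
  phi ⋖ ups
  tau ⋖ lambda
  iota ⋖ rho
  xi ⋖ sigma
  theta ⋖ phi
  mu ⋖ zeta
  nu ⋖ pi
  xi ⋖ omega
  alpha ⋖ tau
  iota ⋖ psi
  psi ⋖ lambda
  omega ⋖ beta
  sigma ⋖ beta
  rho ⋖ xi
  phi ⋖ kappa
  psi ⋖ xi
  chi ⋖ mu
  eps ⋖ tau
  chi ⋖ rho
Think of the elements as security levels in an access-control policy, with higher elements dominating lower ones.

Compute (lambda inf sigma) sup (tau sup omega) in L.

omega

lambda ∧ sigma = psi
tau ∨ omega = omega
psi ∨ omega = omega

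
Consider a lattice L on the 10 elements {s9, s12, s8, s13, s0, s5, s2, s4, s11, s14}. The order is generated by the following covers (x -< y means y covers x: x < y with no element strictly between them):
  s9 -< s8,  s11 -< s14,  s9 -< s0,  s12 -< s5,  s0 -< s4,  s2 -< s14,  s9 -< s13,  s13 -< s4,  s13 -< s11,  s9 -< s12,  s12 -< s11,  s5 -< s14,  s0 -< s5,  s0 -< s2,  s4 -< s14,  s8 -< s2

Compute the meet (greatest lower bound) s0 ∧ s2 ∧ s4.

Common lower bounds of {s0, s2, s4}: s0, s9.
The greatest among these is s0.

s0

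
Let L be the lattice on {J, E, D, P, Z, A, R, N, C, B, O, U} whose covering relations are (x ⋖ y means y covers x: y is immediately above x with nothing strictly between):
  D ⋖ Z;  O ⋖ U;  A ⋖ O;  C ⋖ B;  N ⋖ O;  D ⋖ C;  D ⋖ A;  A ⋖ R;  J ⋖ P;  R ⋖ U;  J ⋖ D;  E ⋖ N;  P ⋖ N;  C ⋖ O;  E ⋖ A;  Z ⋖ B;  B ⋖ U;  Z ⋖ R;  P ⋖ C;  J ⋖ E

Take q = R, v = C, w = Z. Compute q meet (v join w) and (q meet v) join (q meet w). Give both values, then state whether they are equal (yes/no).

v join w = B, so q meet (v join w) = R meet B = Z.
q meet v = D and q meet w = Z, so (q meet v) join (q meet w) = D join Z = Z.
Equal: yes.

Z; Z; yes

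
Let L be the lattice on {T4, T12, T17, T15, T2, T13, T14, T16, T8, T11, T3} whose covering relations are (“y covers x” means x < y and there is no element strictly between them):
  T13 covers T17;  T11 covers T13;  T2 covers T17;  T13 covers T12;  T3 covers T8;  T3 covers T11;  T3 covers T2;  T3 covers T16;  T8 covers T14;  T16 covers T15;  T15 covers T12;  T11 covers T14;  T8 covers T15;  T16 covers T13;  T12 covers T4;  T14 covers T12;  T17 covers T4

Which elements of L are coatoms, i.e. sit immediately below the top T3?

T11, T16, T2, T8

The coatoms are exactly the elements covered by T3: T11, T16, T2, T8.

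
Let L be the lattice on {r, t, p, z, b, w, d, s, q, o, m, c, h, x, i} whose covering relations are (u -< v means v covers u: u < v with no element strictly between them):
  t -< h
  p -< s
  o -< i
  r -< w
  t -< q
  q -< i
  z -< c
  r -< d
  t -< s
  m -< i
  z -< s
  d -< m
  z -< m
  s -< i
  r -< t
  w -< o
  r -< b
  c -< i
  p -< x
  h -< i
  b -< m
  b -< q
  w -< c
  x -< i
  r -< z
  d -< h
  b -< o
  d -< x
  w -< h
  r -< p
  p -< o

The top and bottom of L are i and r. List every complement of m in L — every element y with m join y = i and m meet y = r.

p, t, w

Need y with m ∨ y = i and m ∧ y = r.
Checking each element gives: p, t, w.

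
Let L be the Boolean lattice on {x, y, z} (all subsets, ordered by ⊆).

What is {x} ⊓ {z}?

∅

Under ⊆, meet is intersection: {x} ∩ {z} = ∅.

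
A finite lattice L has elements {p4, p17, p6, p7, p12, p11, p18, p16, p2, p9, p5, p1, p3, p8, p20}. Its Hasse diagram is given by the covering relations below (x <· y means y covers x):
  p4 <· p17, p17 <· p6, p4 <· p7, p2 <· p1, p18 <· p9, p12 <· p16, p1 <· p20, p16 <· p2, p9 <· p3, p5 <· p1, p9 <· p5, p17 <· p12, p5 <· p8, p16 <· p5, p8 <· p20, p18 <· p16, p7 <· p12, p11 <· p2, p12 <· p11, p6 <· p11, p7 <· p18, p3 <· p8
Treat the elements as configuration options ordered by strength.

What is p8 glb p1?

p5

Common lower bounds of {p8, p1}: p12, p16, p17, p18, p4, p5, p7, p9.
The greatest among these is p5.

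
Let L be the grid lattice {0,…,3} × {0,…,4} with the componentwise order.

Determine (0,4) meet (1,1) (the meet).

(0,1)

Common lower bounds of {(0,4), (1,1)}: (0,0), (0,1).
The greatest among these is (0,1).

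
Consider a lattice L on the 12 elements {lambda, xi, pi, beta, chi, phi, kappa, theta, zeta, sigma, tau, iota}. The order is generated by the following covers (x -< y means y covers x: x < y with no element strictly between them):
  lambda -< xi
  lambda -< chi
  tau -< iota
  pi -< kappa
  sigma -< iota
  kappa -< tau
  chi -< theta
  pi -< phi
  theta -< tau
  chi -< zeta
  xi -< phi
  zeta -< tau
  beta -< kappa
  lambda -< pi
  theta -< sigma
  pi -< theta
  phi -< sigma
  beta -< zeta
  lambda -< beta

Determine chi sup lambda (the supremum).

Common upper bounds of {chi, lambda}: chi, iota, sigma, tau, theta, zeta.
The least among these is chi.

chi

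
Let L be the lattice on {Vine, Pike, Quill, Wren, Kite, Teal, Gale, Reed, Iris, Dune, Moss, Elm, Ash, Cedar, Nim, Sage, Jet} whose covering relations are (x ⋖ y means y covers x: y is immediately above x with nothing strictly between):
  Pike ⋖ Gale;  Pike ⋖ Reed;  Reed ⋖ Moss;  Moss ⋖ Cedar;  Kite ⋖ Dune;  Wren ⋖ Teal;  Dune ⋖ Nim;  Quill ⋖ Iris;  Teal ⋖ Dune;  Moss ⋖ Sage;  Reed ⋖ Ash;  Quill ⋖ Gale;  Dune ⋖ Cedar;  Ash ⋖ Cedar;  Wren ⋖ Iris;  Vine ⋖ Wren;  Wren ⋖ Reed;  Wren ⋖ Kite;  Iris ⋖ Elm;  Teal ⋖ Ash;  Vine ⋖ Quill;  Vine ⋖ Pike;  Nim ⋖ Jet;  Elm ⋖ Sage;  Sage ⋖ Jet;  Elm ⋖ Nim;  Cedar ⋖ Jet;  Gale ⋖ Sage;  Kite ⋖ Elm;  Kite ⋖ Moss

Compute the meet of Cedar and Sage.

Common lower bounds of {Cedar, Sage}: Kite, Moss, Pike, Reed, Vine, Wren.
The greatest among these is Moss.

Moss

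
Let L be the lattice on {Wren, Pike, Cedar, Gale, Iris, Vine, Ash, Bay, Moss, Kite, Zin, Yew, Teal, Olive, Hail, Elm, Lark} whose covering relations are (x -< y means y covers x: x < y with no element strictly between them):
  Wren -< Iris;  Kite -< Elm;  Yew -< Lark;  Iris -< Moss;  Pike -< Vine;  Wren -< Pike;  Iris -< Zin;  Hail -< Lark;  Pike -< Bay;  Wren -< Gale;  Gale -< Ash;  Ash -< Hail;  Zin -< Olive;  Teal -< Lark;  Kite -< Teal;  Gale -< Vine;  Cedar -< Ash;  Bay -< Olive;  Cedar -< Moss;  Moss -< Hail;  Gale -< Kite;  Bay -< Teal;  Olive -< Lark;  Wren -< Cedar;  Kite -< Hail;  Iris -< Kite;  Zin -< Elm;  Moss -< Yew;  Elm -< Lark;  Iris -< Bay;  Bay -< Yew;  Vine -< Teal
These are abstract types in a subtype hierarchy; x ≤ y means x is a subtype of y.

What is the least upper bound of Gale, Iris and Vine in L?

Common upper bounds of {Gale, Iris, Vine}: Lark, Teal.
The least among these is Teal.

Teal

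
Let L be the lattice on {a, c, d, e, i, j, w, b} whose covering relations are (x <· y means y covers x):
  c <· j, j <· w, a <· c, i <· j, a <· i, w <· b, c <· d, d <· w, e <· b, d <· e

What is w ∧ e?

Common lower bounds of {w, e}: a, c, d.
The greatest among these is d.

d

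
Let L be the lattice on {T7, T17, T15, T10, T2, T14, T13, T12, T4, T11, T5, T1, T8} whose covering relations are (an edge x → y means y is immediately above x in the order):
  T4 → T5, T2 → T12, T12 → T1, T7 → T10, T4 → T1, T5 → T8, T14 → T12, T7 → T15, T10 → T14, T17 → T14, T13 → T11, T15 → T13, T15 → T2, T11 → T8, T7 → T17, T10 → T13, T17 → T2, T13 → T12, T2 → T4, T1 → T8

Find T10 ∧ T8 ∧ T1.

T10

Common lower bounds of {T10, T8, T1}: T10, T7.
The greatest among these is T10.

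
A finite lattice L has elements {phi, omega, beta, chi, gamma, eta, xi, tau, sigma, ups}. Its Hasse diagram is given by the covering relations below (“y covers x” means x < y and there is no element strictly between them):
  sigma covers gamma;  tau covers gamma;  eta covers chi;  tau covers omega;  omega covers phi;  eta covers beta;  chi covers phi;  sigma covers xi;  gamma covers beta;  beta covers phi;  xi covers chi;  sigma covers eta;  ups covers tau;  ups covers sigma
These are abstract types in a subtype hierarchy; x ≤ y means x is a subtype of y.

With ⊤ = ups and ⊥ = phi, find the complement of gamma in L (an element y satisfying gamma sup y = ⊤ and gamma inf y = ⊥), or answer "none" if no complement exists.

none

For every candidate y, either gamma ∨ y ≠ ups or gamma ∧ y ≠ phi; no complement exists.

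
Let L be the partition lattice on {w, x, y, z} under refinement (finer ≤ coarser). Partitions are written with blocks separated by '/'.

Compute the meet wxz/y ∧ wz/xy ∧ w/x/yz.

w/x/y/z

Common lower bounds of {wxz/y, wz/xy, w/x/yz}: w/x/y/z.
The greatest among these is w/x/y/z.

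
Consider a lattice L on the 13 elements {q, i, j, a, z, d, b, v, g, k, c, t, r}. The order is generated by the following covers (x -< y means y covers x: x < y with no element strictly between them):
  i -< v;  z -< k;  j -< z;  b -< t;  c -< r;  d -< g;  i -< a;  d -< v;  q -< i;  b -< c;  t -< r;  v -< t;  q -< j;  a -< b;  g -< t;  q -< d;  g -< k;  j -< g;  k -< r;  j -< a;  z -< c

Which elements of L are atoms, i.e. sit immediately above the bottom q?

The atoms are exactly the elements that cover q: d, i, j.

d, i, j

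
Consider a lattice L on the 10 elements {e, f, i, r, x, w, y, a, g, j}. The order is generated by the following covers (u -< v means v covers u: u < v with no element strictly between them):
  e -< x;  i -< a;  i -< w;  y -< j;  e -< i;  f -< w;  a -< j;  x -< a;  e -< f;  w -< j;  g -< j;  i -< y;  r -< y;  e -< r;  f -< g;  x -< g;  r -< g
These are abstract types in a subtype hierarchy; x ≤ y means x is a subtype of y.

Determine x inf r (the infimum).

Common lower bounds of {x, r}: e.
The greatest among these is e.

e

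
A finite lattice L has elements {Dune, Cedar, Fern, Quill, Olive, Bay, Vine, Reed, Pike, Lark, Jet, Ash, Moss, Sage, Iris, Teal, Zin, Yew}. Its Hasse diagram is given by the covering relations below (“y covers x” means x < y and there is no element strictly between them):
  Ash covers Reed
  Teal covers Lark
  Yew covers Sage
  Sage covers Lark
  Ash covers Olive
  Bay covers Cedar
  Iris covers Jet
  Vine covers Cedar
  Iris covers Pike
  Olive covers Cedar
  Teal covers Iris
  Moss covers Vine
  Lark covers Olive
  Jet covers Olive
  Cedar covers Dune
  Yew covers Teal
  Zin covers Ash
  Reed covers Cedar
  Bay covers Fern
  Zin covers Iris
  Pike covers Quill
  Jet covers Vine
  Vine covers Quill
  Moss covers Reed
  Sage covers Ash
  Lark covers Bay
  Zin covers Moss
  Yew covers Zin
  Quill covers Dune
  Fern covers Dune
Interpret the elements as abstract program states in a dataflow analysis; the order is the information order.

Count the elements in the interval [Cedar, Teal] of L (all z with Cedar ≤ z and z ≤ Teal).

8

The interval [Cedar, Teal] = {Bay, Cedar, Iris, Jet, Lark, Olive, Teal, Vine}, which has 8 elements.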